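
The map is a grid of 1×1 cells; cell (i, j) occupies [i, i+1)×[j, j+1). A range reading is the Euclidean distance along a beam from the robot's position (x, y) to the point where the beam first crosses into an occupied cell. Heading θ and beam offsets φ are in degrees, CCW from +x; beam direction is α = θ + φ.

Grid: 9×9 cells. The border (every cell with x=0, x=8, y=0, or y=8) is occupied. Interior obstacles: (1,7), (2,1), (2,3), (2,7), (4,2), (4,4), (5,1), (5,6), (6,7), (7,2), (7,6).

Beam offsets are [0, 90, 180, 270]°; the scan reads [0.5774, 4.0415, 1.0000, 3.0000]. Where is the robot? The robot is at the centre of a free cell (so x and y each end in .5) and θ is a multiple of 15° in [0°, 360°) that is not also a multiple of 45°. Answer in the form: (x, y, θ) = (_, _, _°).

(x, y, θ) = (4.5, 5.5, 240°)

The pose lattice has 38·16 = 608 candidates. Test each by forward raycasting.
  (4.5, 5.5, 195°): beam 1 = 3.6235 ≠ 0.5774 ✗
  (6.5, 2.5, 330°): beam 2 = 3.0000 ≠ 4.0415 ✗
  (3.5, 3.5, 210°): beam 2 = 1.0000 ≠ 4.0415 ✗
  (7.5, 3.5, 105°): beam 1 = 3.6235 ≠ 0.5774 ✗
  (7.5, 5.5, 75°): beam 1 = 0.5176 ≠ 0.5774 ✗
  …
  (4.5, 5.5, 240°): r_1=0.5774, r_2=4.0415, r_3=1.0000, r_4=3.0000 — all match ✓
Only this pose fits every beam.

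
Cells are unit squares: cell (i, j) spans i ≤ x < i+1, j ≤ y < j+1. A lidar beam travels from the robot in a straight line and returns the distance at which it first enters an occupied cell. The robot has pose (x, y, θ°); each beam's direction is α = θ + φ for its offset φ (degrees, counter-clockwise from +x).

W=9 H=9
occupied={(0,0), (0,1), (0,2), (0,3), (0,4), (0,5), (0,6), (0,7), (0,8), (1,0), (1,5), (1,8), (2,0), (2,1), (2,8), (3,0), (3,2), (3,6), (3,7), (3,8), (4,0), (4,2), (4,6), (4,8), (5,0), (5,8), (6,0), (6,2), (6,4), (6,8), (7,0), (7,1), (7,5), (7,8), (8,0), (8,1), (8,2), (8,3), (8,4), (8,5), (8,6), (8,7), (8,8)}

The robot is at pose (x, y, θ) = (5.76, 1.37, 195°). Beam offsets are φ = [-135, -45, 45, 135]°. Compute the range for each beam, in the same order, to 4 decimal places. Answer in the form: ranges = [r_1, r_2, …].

ranges = [0.7275, 1.2600, 0.4272, 0.7400]

beam 1: φ=-135°, α=60°
  cosα=0.5000 sinα=0.8660 | (5,1) | tMaxX 0.4800 tMaxY 0.7275 | tΔX 2.0000 tΔY 1.1547
    t=0.4800 [x] (6,1)
    t=0.7275 [y] (6,2) — stop
  → r_1 = 0.7275
beam 2: φ=-45°, α=150°
  cosα=-0.8660 sinα=0.5000 | (5,1) | tMaxX 0.8776 tMaxY 1.2600 | tΔX 1.1547 tΔY 2.0000
    t=0.8776 [x] (4,1)
    t=1.2600 [y] (4,2) — stop
  → r_2 = 1.2600
beam 3: φ=45°, α=240°
  cosα=-0.5000 sinα=-0.8660 | (5,1) | tMaxX 1.5200 tMaxY 0.4272 | tΔX 2.0000 tΔY 1.1547
    t=0.4272 [y] (5,0) — stop
  → r_3 = 0.4272
beam 4: φ=135°, α=330°
  cosα=0.8660 sinα=-0.5000 | (5,1) | tMaxX 0.2771 tMaxY 0.7400 | tΔX 1.1547 tΔY 2.0000
    t=0.2771 [x] (6,1)
    t=0.7400 [y] (6,0) — stop
  → r_4 = 0.7400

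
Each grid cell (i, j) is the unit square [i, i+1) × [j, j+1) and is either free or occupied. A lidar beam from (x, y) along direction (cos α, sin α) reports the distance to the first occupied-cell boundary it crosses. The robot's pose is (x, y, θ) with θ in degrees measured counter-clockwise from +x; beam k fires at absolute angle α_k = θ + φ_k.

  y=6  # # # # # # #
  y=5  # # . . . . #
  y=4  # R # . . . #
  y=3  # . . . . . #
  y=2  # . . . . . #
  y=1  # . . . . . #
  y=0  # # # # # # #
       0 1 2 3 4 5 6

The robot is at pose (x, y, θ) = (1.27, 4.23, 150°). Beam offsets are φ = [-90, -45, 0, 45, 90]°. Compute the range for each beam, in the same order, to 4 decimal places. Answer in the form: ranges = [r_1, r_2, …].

ranges = [0.8891, 0.7972, 0.3118, 0.2795, 0.5400]

beam 1: φ=-90°, α=60°
  direction (0.5000, 0.8660); cell (1,4); t to first gridline: x 1.4600, y 0.8891 (then +2.0000 / +1.1547)
    (1,5) via y @ 0.8891  # hit
  → r_1 = 0.8891
beam 2: φ=-45°, α=105°
  direction (-0.2588, 0.9659); cell (1,4); t to first gridline: x 1.0432, y 0.7972 (then +3.8637 / +1.0353)
    (1,5) via y @ 0.7972  # hit
  → r_2 = 0.7972
beam 3: φ=0°, α=150°
  direction (-0.8660, 0.5000); cell (1,4); t to first gridline: x 0.3118, y 1.5400 (then +1.1547 / +2.0000)
    (0,4) via x @ 0.3118  # hit
  → r_3 = 0.3118
beam 4: φ=45°, α=195°
  direction (-0.9659, -0.2588); cell (1,4); t to first gridline: x 0.2795, y 0.8887 (then +1.0353 / +3.8637)
    (0,4) via x @ 0.2795  # hit
  → r_4 = 0.2795
beam 5: φ=90°, α=240°
  direction (-0.5000, -0.8660); cell (1,4); t to first gridline: x 0.5400, y 0.2656 (then +2.0000 / +1.1547)
    (1,3) via y @ 0.2656
    (0,3) via x @ 0.5400  # hit
  → r_5 = 0.5400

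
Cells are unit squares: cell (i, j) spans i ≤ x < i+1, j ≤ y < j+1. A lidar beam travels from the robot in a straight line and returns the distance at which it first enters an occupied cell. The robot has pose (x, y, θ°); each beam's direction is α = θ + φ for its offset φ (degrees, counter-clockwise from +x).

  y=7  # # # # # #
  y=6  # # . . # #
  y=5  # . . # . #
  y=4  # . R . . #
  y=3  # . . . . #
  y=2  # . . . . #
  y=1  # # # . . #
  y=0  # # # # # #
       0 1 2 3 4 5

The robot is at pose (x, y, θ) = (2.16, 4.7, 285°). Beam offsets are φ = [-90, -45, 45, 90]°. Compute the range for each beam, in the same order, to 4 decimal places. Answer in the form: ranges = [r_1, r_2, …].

beam 1: φ=-90°, α=195°
  d=(-0.9659,-0.2588)  start (2,4)  tX=0.1656 tY=2.7046  stride 1/|dx|=1.0353 1/|dy|=3.8637
    cross x-line → (1,4), t=0.1656
    cross x-line → (0,4), t=1.2009 (wall)
  → r_1 = 1.2009
beam 2: φ=-45°, α=240°
  d=(-0.5000,-0.8660)  start (2,4)  tX=0.3200 tY=0.8083  stride 1/|dx|=2.0000 1/|dy|=1.1547
    cross x-line → (1,4), t=0.3200
    cross y-line → (1,3), t=0.8083
    cross y-line → (1,2), t=1.9630
    cross x-line → (0,2), t=2.3200 (wall)
  → r_2 = 2.3200
beam 3: φ=45°, α=330°
  d=(0.8660,-0.5000)  start (2,4)  tX=0.9699 tY=1.4000  stride 1/|dx|=1.1547 1/|dy|=2.0000
    cross x-line → (3,4), t=0.9699
    cross y-line → (3,3), t=1.4000
    cross x-line → (4,3), t=2.1246
    cross x-line → (5,3), t=3.2793 (wall)
  → r_3 = 3.2793
beam 4: φ=90°, α=15°
  d=(0.9659,0.2588)  start (2,4)  tX=0.8696 tY=1.1591  stride 1/|dx|=1.0353 1/|dy|=3.8637
    cross x-line → (3,4), t=0.8696
    cross y-line → (3,5), t=1.1591 (wall)
  → r_4 = 1.1591

ranges = [1.2009, 2.3200, 3.2793, 1.1591]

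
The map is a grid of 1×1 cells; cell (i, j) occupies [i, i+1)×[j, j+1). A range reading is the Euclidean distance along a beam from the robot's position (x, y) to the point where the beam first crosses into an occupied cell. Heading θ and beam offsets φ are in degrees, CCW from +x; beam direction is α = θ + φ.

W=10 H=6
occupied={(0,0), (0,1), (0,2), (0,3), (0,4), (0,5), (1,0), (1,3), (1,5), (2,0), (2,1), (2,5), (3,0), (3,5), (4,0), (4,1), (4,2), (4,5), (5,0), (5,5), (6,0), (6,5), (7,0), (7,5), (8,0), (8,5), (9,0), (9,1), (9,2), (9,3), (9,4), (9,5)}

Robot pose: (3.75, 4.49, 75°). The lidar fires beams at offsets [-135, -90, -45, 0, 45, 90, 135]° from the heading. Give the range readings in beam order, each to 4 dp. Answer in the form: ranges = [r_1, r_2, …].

ranges = [1.7205, 5.4352, 1.0200, 0.5280, 0.5889, 1.9705, 2.0207]

beam 1: φ=-135°, α=300°
  d=(0.5000,-0.8660)  start (3,4)  tX=0.5000 tY=0.5658  stride 1/|dx|=2.0000 1/|dy|=1.1547
    cross x-line → (4,4), t=0.5000
    cross y-line → (4,3), t=0.5658
    cross y-line → (4,2), t=1.7205 (wall)
  → r_1 = 1.7205
beam 2: φ=-90°, α=345°
  d=(0.9659,-0.2588)  start (3,4)  tX=0.2588 tY=1.8932  stride 1/|dx|=1.0353 1/|dy|=3.8637
    cross x-line → (4,4), t=0.2588
    cross x-line → (5,4), t=1.2941
    cross y-line → (5,3), t=1.8932
    cross x-line → (6,3), t=2.3294
    cross x-line → (7,3), t=3.3646
    cross x-line → (8,3), t=4.3999
    cross x-line → (9,3), t=5.4352 (wall)
  → r_2 = 5.4352
beam 3: φ=-45°, α=30°
  d=(0.8660,0.5000)  start (3,4)  tX=0.2887 tY=1.0200  stride 1/|dx|=1.1547 1/|dy|=2.0000
    cross x-line → (4,4), t=0.2887
    cross y-line → (4,5), t=1.0200 (wall)
  → r_3 = 1.0200
beam 4: φ=0°, α=75°
  d=(0.2588,0.9659)  start (3,4)  tX=0.9659 tY=0.5280  stride 1/|dx|=3.8637 1/|dy|=1.0353
    cross y-line → (3,5), t=0.5280 (wall)
  → r_4 = 0.5280
beam 5: φ=45°, α=120°
  d=(-0.5000,0.8660)  start (3,4)  tX=1.5000 tY=0.5889  stride 1/|dx|=2.0000 1/|dy|=1.1547
    cross y-line → (3,5), t=0.5889 (wall)
  → r_5 = 0.5889
beam 6: φ=90°, α=165°
  d=(-0.9659,0.2588)  start (3,4)  tX=0.7765 tY=1.9705  stride 1/|dx|=1.0353 1/|dy|=3.8637
    cross x-line → (2,4), t=0.7765
    cross x-line → (1,4), t=1.8117
    cross y-line → (1,5), t=1.9705 (wall)
  → r_6 = 1.9705
beam 7: φ=135°, α=210°
  d=(-0.8660,-0.5000)  start (3,4)  tX=0.8660 tY=0.9800  stride 1/|dx|=1.1547 1/|dy|=2.0000
    cross x-line → (2,4), t=0.8660
    cross y-line → (2,3), t=0.9800
    cross x-line → (1,3), t=2.0207 (wall)
  → r_7 = 2.0207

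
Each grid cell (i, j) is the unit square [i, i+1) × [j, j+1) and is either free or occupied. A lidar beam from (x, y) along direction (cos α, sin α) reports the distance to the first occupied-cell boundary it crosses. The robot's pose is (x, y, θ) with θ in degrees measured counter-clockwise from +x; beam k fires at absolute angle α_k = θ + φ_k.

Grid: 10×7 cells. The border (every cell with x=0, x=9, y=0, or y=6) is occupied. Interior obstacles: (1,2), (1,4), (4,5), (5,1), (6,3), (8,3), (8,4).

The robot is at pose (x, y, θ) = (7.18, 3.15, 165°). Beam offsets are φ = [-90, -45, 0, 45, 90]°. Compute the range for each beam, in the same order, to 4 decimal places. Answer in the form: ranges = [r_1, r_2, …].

beam 1: φ=-90°, α=75°
  cosα=0.2588 sinα=0.9659 | (7,3) | tMaxX 3.1682 tMaxY 0.8800 | tΔX 3.8637 tΔY 1.0353
    t=0.8800 [y] (7,4)
    t=1.9153 [y] (7,5)
    t=2.9505 [y] (7,6) — stop
  → r_1 = 2.9505
beam 2: φ=-45°, α=120°
  cosα=-0.5000 sinα=0.8660 | (7,3) | tMaxX 0.3600 tMaxY 0.9815 | tΔX 2.0000 tΔY 1.1547
    t=0.3600 [x] (6,3) — stop
  → r_2 = 0.3600
beam 3: φ=0°, α=165°
  cosα=-0.9659 sinα=0.2588 | (7,3) | tMaxX 0.1863 tMaxY 3.2841 | tΔX 1.0353 tΔY 3.8637
    t=0.1863 [x] (6,3) — stop
  → r_3 = 0.1863
beam 4: φ=45°, α=210°
  cosα=-0.8660 sinα=-0.5000 | (7,3) | tMaxX 0.2078 tMaxY 0.3000 | tΔX 1.1547 tΔY 2.0000
    t=0.2078 [x] (6,3) — stop
  → r_4 = 0.2078
beam 5: φ=90°, α=255°
  cosα=-0.2588 sinα=-0.9659 | (7,3) | tMaxX 0.6955 tMaxY 0.1553 | tΔX 3.8637 tΔY 1.0353
    t=0.1553 [y] (7,2)
    t=0.6955 [x] (6,2)
    t=1.1906 [y] (6,1)
    t=2.2258 [y] (6,0) — stop
  → r_5 = 2.2258

ranges = [2.9505, 0.3600, 0.1863, 0.2078, 2.2258]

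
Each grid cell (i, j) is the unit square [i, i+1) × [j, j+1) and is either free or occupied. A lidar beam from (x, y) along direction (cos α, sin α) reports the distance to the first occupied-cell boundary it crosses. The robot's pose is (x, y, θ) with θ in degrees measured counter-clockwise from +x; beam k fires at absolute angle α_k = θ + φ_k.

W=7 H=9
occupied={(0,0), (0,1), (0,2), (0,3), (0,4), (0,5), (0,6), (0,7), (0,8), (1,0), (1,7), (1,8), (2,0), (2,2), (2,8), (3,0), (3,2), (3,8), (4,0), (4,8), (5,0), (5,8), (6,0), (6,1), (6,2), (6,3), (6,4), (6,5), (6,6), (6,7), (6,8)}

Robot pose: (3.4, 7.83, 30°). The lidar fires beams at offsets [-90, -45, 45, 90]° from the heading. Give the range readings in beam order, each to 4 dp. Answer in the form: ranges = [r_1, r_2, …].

ranges = [5.2000, 2.6917, 0.1760, 0.1963]

beam 1: φ=-90°, α=300°
  cosα=0.5000 sinα=-0.8660 | (3,7) | tMaxX 1.2000 tMaxY 0.9584 | tΔX 2.0000 tΔY 1.1547
    t=0.9584 [y] (3,6)
    t=1.2000 [x] (4,6)
    t=2.1131 [y] (4,5)
    t=3.2000 [x] (5,5)
    t=3.2678 [y] (5,4)
    t=4.4225 [y] (5,3)
    t=5.2000 [x] (6,3) — stop
  → r_1 = 5.2000
beam 2: φ=-45°, α=345°
  cosα=0.9659 sinα=-0.2588 | (3,7) | tMaxX 0.6212 tMaxY 3.2069 | tΔX 1.0353 tΔY 3.8637
    t=0.6212 [x] (4,7)
    t=1.6564 [x] (5,7)
    t=2.6917 [x] (6,7) — stop
  → r_2 = 2.6917
beam 3: φ=45°, α=75°
  cosα=0.2588 sinα=0.9659 | (3,7) | tMaxX 2.3182 tMaxY 0.1760 | tΔX 3.8637 tΔY 1.0353
    t=0.1760 [y] (3,8) — stop
  → r_3 = 0.1760
beam 4: φ=90°, α=120°
  cosα=-0.5000 sinα=0.8660 | (3,7) | tMaxX 0.8000 tMaxY 0.1963 | tΔX 2.0000 tΔY 1.1547
    t=0.1963 [y] (3,8) — stop
  → r_4 = 0.1963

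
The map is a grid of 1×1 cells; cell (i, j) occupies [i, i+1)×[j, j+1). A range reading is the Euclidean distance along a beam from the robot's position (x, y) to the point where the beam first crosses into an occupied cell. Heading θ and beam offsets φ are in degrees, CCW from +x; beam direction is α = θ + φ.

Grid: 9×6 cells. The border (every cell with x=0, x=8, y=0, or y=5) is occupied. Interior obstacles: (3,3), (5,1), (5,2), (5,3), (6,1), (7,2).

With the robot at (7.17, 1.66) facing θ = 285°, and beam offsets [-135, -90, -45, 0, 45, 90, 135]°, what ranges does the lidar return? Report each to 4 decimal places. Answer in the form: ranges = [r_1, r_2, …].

beam 1: φ=-135°, α=150°
  cosα=-0.8660 sinα=0.5000 | (7,1) | tMaxX 0.1963 tMaxY 0.6800 | tΔX 1.1547 tΔY 2.0000
    t=0.1963 [x] (6,1) — stop
  → r_1 = 0.1963
beam 2: φ=-90°, α=195°
  cosα=-0.9659 sinα=-0.2588 | (7,1) | tMaxX 0.1760 tMaxY 2.5500 | tΔX 1.0353 tΔY 3.8637
    t=0.1760 [x] (6,1) — stop
  → r_2 = 0.1760
beam 3: φ=-45°, α=240°
  cosα=-0.5000 sinα=-0.8660 | (7,1) | tMaxX 0.3400 tMaxY 0.7621 | tΔX 2.0000 tΔY 1.1547
    t=0.3400 [x] (6,1) — stop
  → r_3 = 0.3400
beam 4: φ=0°, α=285°
  cosα=0.2588 sinα=-0.9659 | (7,1) | tMaxX 3.2069 tMaxY 0.6833 | tΔX 3.8637 tΔY 1.0353
    t=0.6833 [y] (7,0) — stop
  → r_4 = 0.6833
beam 5: φ=45°, α=330°
  cosα=0.8660 sinα=-0.5000 | (7,1) | tMaxX 0.9584 tMaxY 1.3200 | tΔX 1.1547 tΔY 2.0000
    t=0.9584 [x] (8,1) — stop
  → r_5 = 0.9584
beam 6: φ=90°, α=15°
  cosα=0.9659 sinα=0.2588 | (7,1) | tMaxX 0.8593 tMaxY 1.3137 | tΔX 1.0353 tΔY 3.8637
    t=0.8593 [x] (8,1) — stop
  → r_6 = 0.8593
beam 7: φ=135°, α=60°
  cosα=0.5000 sinα=0.8660 | (7,1) | tMaxX 1.6600 tMaxY 0.3926 | tΔX 2.0000 tΔY 1.1547
    t=0.3926 [y] (7,2) — stop
  → r_7 = 0.3926

ranges = [0.1963, 0.1760, 0.3400, 0.6833, 0.9584, 0.8593, 0.3926]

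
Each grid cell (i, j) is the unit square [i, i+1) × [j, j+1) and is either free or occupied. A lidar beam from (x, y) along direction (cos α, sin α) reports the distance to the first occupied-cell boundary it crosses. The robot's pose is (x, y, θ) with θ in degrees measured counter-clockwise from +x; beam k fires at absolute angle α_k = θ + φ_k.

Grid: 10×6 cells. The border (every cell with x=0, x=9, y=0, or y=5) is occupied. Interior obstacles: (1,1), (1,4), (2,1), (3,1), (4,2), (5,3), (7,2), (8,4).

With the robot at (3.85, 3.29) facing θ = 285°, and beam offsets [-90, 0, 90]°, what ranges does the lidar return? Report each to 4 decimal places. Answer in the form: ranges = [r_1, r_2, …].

beam 1: φ=-90°, α=195°
  d=(-0.9659,-0.2588)  start (3,3)  tX=0.8800 tY=1.1205  stride 1/|dx|=1.0353 1/|dy|=3.8637
    cross x-line → (2,3), t=0.8800
    cross y-line → (2,2), t=1.1205
    cross x-line → (1,2), t=1.9153
    cross x-line → (0,2), t=2.9505 (wall)
  → r_1 = 2.9505
beam 2: φ=0°, α=285°
  d=(0.2588,-0.9659)  start (3,3)  tX=0.5796 tY=0.3002  stride 1/|dx|=3.8637 1/|dy|=1.0353
    cross y-line → (3,2), t=0.3002
    cross x-line → (4,2), t=0.5796 (wall)
  → r_2 = 0.5796
beam 3: φ=90°, α=15°
  d=(0.9659,0.2588)  start (3,3)  tX=0.1553 tY=2.7432  stride 1/|dx|=1.0353 1/|dy|=3.8637
    cross x-line → (4,3), t=0.1553
    cross x-line → (5,3), t=1.1906 (wall)
  → r_3 = 1.1906

ranges = [2.9505, 0.5796, 1.1906]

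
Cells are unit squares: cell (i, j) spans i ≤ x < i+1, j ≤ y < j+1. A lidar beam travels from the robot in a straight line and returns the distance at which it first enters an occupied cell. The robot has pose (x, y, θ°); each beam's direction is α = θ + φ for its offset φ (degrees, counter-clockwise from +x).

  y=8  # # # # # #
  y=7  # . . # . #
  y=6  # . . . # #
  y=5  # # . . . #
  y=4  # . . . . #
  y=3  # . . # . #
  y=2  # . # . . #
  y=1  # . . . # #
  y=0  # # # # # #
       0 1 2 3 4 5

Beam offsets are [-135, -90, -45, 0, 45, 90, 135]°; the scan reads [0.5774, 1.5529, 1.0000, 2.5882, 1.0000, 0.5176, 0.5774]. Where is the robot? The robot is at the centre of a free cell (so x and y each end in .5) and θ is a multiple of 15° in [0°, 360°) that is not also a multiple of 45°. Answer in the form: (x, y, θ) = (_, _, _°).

(x, y, θ) = (3.5, 1.5, 165°)

The pose lattice has 22·16 = 352 candidates. Test each by forward raycasting.
  (1.5, 7.5, 330°): beam 1 = 0.5176 ≠ 0.5774 ✗
  (2.5, 3.5, 15°): beam 2 = 0.5176 ≠ 1.5529 ✗
  (3.5, 2.5, 330°): beam 1 = 0.5176 ≠ 0.5774 ✗
  (1.5, 3.5, 345°): beam 2 = 1.9319 ≠ 1.5529 ✗
  …
  (3.5, 1.5, 165°): r_1=0.5774, r_2=1.5529, r_3=1.0000, r_4=2.5882, r_5=1.0000, r_6=0.5176, r_7=0.5774 — all match ✓
Only this pose fits every beam.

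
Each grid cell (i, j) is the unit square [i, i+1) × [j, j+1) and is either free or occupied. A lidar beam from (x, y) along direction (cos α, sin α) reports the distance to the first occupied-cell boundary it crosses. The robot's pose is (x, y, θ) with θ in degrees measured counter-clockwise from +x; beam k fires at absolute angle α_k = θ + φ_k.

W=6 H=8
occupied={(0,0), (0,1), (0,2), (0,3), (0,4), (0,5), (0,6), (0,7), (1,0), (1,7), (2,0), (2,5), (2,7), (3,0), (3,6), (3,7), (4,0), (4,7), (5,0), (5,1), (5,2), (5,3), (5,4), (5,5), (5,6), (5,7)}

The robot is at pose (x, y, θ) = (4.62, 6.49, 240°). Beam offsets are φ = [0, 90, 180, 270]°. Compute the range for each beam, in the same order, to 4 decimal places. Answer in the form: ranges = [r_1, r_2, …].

beam 1: φ=0°, α=240°
  dir = (cos 240°, sin 240°) = (-0.5000, -0.8660); from cell (4,6)
  next x-line at t=1.2400, next y-line at t=0.5658; Δt_x=2.0000, Δt_y=1.1547
    y: enter (4,5) at t=0.5658
    x: enter (3,5) at t=1.2400
    y: enter (3,4) at t=1.7205
    y: enter (3,3) at t=2.8752
    x: enter (2,3) at t=3.2400
    y: enter (2,2) at t=4.0299
    y: enter (2,1) at t=5.1846
    x: enter (1,1) at t=5.2400
    y: enter (1,0) at t=6.3393 ← occupied
  → r_1 = 6.3393
beam 2: φ=90°, α=330°
  dir = (cos 330°, sin 330°) = (0.8660, -0.5000); from cell (4,6)
  next x-line at t=0.4388, next y-line at t=0.9800; Δt_x=1.1547, Δt_y=2.0000
    x: enter (5,6) at t=0.4388 ← occupied
  → r_2 = 0.4388
beam 3: φ=180°, α=60°
  dir = (cos 60°, sin 60°) = (0.5000, 0.8660); from cell (4,6)
  next x-line at t=0.7600, next y-line at t=0.5889; Δt_x=2.0000, Δt_y=1.1547
    y: enter (4,7) at t=0.5889 ← occupied
  → r_3 = 0.5889
beam 4: φ=270°, α=150°
  dir = (cos 150°, sin 150°) = (-0.8660, 0.5000); from cell (4,6)
  next x-line at t=0.7159, next y-line at t=1.0200; Δt_x=1.1547, Δt_y=2.0000
    x: enter (3,6) at t=0.7159 ← occupied
  → r_4 = 0.7159

ranges = [6.3393, 0.4388, 0.5889, 0.7159]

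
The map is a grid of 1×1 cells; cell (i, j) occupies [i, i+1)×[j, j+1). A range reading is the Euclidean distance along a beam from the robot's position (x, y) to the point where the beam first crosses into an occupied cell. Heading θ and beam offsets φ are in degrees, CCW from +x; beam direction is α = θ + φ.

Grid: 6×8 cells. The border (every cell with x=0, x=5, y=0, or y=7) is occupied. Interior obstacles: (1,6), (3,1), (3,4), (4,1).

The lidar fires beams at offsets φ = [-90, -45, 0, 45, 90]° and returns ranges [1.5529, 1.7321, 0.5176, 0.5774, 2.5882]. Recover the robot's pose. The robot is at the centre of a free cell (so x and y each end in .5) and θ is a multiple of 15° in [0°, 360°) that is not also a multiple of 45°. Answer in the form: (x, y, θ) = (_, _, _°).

(x, y, θ) = (3.5, 3.5, 75°)

Enumerate (i+0.5, j+0.5, θ) over the 20 free cells and 16 admissible headings. For each, cast all 5 beams and compare to the given ranges.
  (1.5, 4.5, 255°): beam 1 = 0.5176 ≠ 1.5529 ✗
  (2.5, 4.5, 255°): beam 3 = 3.6235 ≠ 0.5176 ✗
  (2.5, 5.5, 120°): beam 1 = 2.8868 ≠ 1.5529 ✗
  (1.5, 2.5, 300°): beam 1 = 0.5774 ≠ 1.5529 ✗
  …
  (3.5, 3.5, 75°): r_1=1.5529, r_2=1.7321, r_3=0.5176, r_4=0.5774, r_5=2.5882 — all match ✓
No second candidate reproduces the full scan.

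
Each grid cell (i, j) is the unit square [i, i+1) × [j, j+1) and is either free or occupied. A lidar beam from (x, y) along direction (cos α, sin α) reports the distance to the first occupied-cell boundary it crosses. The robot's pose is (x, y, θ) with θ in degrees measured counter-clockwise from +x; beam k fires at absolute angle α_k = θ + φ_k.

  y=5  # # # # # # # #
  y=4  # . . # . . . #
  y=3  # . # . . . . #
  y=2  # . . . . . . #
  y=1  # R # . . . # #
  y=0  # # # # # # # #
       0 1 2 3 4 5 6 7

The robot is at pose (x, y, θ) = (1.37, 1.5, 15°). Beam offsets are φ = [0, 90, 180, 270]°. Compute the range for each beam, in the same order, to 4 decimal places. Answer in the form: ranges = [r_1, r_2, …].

ranges = [0.6522, 1.4296, 0.3831, 0.5176]

beam 1: φ=0°, α=15°
  d=(0.9659,0.2588)  start (1,1)  tX=0.6522 tY=1.9319  stride 1/|dx|=1.0353 1/|dy|=3.8637
    cross x-line → (2,1), t=0.6522 (wall)
  → r_1 = 0.6522
beam 2: φ=90°, α=105°
  d=(-0.2588,0.9659)  start (1,1)  tX=1.4296 tY=0.5176  stride 1/|dx|=3.8637 1/|dy|=1.0353
    cross y-line → (1,2), t=0.5176
    cross x-line → (0,2), t=1.4296 (wall)
  → r_2 = 1.4296
beam 3: φ=180°, α=195°
  d=(-0.9659,-0.2588)  start (1,1)  tX=0.3831 tY=1.9319  stride 1/|dx|=1.0353 1/|dy|=3.8637
    cross x-line → (0,1), t=0.3831 (wall)
  → r_3 = 0.3831
beam 4: φ=270°, α=285°
  d=(0.2588,-0.9659)  start (1,1)  tX=2.4341 tY=0.5176  stride 1/|dx|=3.8637 1/|dy|=1.0353
    cross y-line → (1,0), t=0.5176 (wall)
  → r_4 = 0.5176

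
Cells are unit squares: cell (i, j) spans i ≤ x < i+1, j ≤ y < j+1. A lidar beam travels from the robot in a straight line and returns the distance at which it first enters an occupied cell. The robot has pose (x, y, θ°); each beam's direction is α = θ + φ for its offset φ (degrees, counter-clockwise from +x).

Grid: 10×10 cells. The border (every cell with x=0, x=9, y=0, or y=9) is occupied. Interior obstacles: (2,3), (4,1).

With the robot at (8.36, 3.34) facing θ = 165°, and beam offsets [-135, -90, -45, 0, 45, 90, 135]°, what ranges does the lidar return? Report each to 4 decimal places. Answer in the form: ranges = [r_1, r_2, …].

ranges = [0.7390, 2.4728, 6.5356, 7.6196, 3.8798, 2.4225, 1.2800]

beam 1: φ=-135°, α=30°
  d=(0.8660,0.5000)  start (8,3)  tX=0.7390 tY=1.3200  stride 1/|dx|=1.1547 1/|dy|=2.0000
    cross x-line → (9,3), t=0.7390 (wall)
  → r_1 = 0.7390
beam 2: φ=-90°, α=75°
  d=(0.2588,0.9659)  start (8,3)  tX=2.4728 tY=0.6833  stride 1/|dx|=3.8637 1/|dy|=1.0353
    cross y-line → (8,4), t=0.6833
    cross y-line → (8,5), t=1.7186
    cross x-line → (9,5), t=2.4728 (wall)
  → r_2 = 2.4728
beam 3: φ=-45°, α=120°
  d=(-0.5000,0.8660)  start (8,3)  tX=0.7200 tY=0.7621  stride 1/|dx|=2.0000 1/|dy|=1.1547
    cross x-line → (7,3), t=0.7200
    cross y-line → (7,4), t=0.7621
    cross y-line → (7,5), t=1.9168
    cross x-line → (6,5), t=2.7200
    cross y-line → (6,6), t=3.0715
    cross y-line → (6,7), t=4.2262
    cross x-line → (5,7), t=4.7200
    cross y-line → (5,8), t=5.3809
    cross y-line → (5,9), t=6.5356 (wall)
  → r_3 = 6.5356
beam 4: φ=0°, α=165°
  d=(-0.9659,0.2588)  start (8,3)  tX=0.3727 tY=2.5500  stride 1/|dx|=1.0353 1/|dy|=3.8637
    cross x-line → (7,3), t=0.3727
    cross x-line → (6,3), t=1.4080
    cross x-line → (5,3), t=2.4433
    cross y-line → (5,4), t=2.5500
    cross x-line → (4,4), t=3.4785
    cross x-line → (3,4), t=4.5138
    cross x-line → (2,4), t=5.5491
    cross y-line → (2,5), t=6.4137
    cross x-line → (1,5), t=6.5844
    cross x-line → (0,5), t=7.6196 (wall)
  → r_4 = 7.6196
beam 5: φ=45°, α=210°
  d=(-0.8660,-0.5000)  start (8,3)  tX=0.4157 tY=0.6800  stride 1/|dx|=1.1547 1/|dy|=2.0000
    cross x-line → (7,3), t=0.4157
    cross y-line → (7,2), t=0.6800
    cross x-line → (6,2), t=1.5704
    cross y-line → (6,1), t=2.6800
    cross x-line → (5,1), t=2.7251
    cross x-line → (4,1), t=3.8798 (wall)
  → r_5 = 3.8798
beam 6: φ=90°, α=255°
  d=(-0.2588,-0.9659)  start (8,3)  tX=1.3909 tY=0.3520  stride 1/|dx|=3.8637 1/|dy|=1.0353
    cross y-line → (8,2), t=0.3520
    cross y-line → (8,1), t=1.3873
    cross x-line → (7,1), t=1.3909
    cross y-line → (7,0), t=2.4225 (wall)
  → r_6 = 2.4225
beam 7: φ=135°, α=300°
  d=(0.5000,-0.8660)  start (8,3)  tX=1.2800 tY=0.3926  stride 1/|dx|=2.0000 1/|dy|=1.1547
    cross y-line → (8,2), t=0.3926
    cross x-line → (9,2), t=1.2800 (wall)
  → r_7 = 1.2800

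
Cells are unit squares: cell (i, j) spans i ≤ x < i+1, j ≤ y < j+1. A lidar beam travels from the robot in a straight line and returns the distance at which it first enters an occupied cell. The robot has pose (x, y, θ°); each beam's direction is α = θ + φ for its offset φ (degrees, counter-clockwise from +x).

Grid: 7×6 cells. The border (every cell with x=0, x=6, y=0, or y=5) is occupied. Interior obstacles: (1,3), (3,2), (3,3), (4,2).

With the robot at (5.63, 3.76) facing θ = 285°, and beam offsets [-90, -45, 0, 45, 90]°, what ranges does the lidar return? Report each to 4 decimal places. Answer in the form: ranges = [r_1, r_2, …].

ranges = [1.6875, 1.2600, 1.4296, 0.4272, 0.3831]

beam 1: φ=-90°, α=195°
  cosα=-0.9659 sinα=-0.2588 | (5,3) | tMaxX 0.6522 tMaxY 2.9364 | tΔX 1.0353 tΔY 3.8637
    t=0.6522 [x] (4,3)
    t=1.6875 [x] (3,3) — stop
  → r_1 = 1.6875
beam 2: φ=-45°, α=240°
  cosα=-0.5000 sinα=-0.8660 | (5,3) | tMaxX 1.2600 tMaxY 0.8776 | tΔX 2.0000 tΔY 1.1547
    t=0.8776 [y] (5,2)
    t=1.2600 [x] (4,2) — stop
  → r_2 = 1.2600
beam 3: φ=0°, α=285°
  cosα=0.2588 sinα=-0.9659 | (5,3) | tMaxX 1.4296 tMaxY 0.7868 | tΔX 3.8637 tΔY 1.0353
    t=0.7868 [y] (5,2)
    t=1.4296 [x] (6,2) — stop
  → r_3 = 1.4296
beam 4: φ=45°, α=330°
  cosα=0.8660 sinα=-0.5000 | (5,3) | tMaxX 0.4272 tMaxY 1.5200 | tΔX 1.1547 tΔY 2.0000
    t=0.4272 [x] (6,3) — stop
  → r_4 = 0.4272
beam 5: φ=90°, α=15°
  cosα=0.9659 sinα=0.2588 | (5,3) | tMaxX 0.3831 tMaxY 0.9273 | tΔX 1.0353 tΔY 3.8637
    t=0.3831 [x] (6,3) — stop
  → r_5 = 0.3831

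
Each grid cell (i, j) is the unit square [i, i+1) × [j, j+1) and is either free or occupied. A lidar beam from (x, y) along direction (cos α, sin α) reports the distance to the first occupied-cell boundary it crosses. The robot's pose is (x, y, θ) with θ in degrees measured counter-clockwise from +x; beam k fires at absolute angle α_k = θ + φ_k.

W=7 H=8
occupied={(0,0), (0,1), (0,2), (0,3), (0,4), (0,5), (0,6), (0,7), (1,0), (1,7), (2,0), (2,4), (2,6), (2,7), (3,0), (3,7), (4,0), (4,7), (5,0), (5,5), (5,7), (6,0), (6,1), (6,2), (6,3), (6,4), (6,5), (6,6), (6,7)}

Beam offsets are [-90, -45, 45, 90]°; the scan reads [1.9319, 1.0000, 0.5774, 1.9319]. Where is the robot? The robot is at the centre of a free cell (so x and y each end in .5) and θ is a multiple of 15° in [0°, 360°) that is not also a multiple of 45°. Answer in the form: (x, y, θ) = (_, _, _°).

(x, y, θ) = (1.5, 4.5, 165°)

Enumerate (i+0.5, j+0.5, θ) over the 27 free cells and 16 admissible headings. For each, cast all 4 beams and compare to the given ranges.
  (1.5, 2.5, 75°): beam 1 = 4.6587 ≠ 1.9319 ✗
  (4.5, 6.5, 300°): beam 1 = 4.0415 ≠ 1.9319 ✗
  (2.5, 2.5, 75°): beam 1 = 3.6235 ≠ 1.9319 ✗
  (3.5, 5.5, 300°): beam 1 = 1.0000 ≠ 1.9319 ✗
  …
  (1.5, 4.5, 165°): r_1=1.9319, r_2=1.0000, r_3=0.5774, r_4=1.9319 — all match ✓
Only this pose fits every beam.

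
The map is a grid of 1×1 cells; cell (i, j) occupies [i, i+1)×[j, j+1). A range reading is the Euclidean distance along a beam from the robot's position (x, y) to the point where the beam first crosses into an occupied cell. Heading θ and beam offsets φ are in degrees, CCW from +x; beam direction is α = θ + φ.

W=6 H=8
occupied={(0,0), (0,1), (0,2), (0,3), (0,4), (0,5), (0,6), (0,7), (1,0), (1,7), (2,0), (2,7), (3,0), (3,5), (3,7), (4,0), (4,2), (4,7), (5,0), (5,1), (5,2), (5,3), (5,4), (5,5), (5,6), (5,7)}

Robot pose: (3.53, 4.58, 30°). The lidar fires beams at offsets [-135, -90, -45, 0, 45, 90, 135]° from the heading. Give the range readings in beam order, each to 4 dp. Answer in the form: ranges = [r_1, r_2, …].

beam 1: φ=-135°, α=255°
  dir = (cos 255°, sin 255°) = (-0.2588, -0.9659); from cell (3,4)
  next x-line at t=2.0478, next y-line at t=0.6005; Δt_x=3.8637, Δt_y=1.0353
    y: enter (3,3) at t=0.6005
    y: enter (3,2) at t=1.6357
    x: enter (2,2) at t=2.0478
    y: enter (2,1) at t=2.6710
    y: enter (2,0) at t=3.7063 ← occupied
  → r_1 = 3.7063
beam 2: φ=-90°, α=300°
  dir = (cos 300°, sin 300°) = (0.5000, -0.8660); from cell (3,4)
  next x-line at t=0.9400, next y-line at t=0.6697; Δt_x=2.0000, Δt_y=1.1547
    y: enter (3,3) at t=0.6697
    x: enter (4,3) at t=0.9400
    y: enter (4,2) at t=1.8244 ← occupied
  → r_2 = 1.8244
beam 3: φ=-45°, α=345°
  dir = (cos 345°, sin 345°) = (0.9659, -0.2588); from cell (3,4)
  next x-line at t=0.4866, next y-line at t=2.2409; Δt_x=1.0353, Δt_y=3.8637
    x: enter (4,4) at t=0.4866
    x: enter (5,4) at t=1.5219 ← occupied
  → r_3 = 1.5219
beam 4: φ=0°, α=30°
  dir = (cos 30°, sin 30°) = (0.8660, 0.5000); from cell (3,4)
  next x-line at t=0.5427, next y-line at t=0.8400; Δt_x=1.1547, Δt_y=2.0000
    x: enter (4,4) at t=0.5427
    y: enter (4,5) at t=0.8400
    x: enter (5,5) at t=1.6974 ← occupied
  → r_4 = 1.6974
beam 5: φ=45°, α=75°
  dir = (cos 75°, sin 75°) = (0.2588, 0.9659); from cell (3,4)
  next x-line at t=1.8159, next y-line at t=0.4348; Δt_x=3.8637, Δt_y=1.0353
    y: enter (3,5) at t=0.4348 ← occupied
  → r_5 = 0.4348
beam 6: φ=90°, α=120°
  dir = (cos 120°, sin 120°) = (-0.5000, 0.8660); from cell (3,4)
  next x-line at t=1.0600, next y-line at t=0.4850; Δt_x=2.0000, Δt_y=1.1547
    y: enter (3,5) at t=0.4850 ← occupied
  → r_6 = 0.4850
beam 7: φ=135°, α=165°
  dir = (cos 165°, sin 165°) = (-0.9659, 0.2588); from cell (3,4)
  next x-line at t=0.5487, next y-line at t=1.6228; Δt_x=1.0353, Δt_y=3.8637
    x: enter (2,4) at t=0.5487
    x: enter (1,4) at t=1.5840
    y: enter (1,5) at t=1.6228
    x: enter (0,5) at t=2.6192 ← occupied
  → r_7 = 2.6192

ranges = [3.7063, 1.8244, 1.5219, 1.6974, 0.4348, 0.4850, 2.6192]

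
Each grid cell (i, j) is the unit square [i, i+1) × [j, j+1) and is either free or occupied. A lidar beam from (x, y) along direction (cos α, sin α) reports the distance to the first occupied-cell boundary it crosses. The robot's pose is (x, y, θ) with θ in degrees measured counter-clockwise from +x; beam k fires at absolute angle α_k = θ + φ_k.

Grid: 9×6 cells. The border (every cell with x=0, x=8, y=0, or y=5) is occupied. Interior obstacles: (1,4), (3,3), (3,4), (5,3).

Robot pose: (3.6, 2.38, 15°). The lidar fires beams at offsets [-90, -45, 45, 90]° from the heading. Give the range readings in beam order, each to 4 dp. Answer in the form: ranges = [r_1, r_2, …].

ranges = [1.4287, 2.7600, 0.7159, 0.6419]

beam 1: φ=-90°, α=285°
  direction (0.2588, -0.9659); cell (3,2); t to first gridline: x 1.5455, y 0.3934 (then +3.8637 / +1.0353)
    (3,1) via y @ 0.3934
    (3,0) via y @ 1.4287  # hit
  → r_1 = 1.4287
beam 2: φ=-45°, α=330°
  direction (0.8660, -0.5000); cell (3,2); t to first gridline: x 0.4619, y 0.7600 (then +1.1547 / +2.0000)
    (4,2) via x @ 0.4619
    (4,1) via y @ 0.7600
    (5,1) via x @ 1.6166
    (5,0) via y @ 2.7600  # hit
  → r_2 = 2.7600
beam 3: φ=45°, α=60°
  direction (0.5000, 0.8660); cell (3,2); t to first gridline: x 0.8000, y 0.7159 (then +2.0000 / +1.1547)
    (3,3) via y @ 0.7159  # hit
  → r_3 = 0.7159
beam 4: φ=90°, α=105°
  direction (-0.2588, 0.9659); cell (3,2); t to first gridline: x 2.3182, y 0.6419 (then +3.8637 / +1.0353)
    (3,3) via y @ 0.6419  # hit
  → r_4 = 0.6419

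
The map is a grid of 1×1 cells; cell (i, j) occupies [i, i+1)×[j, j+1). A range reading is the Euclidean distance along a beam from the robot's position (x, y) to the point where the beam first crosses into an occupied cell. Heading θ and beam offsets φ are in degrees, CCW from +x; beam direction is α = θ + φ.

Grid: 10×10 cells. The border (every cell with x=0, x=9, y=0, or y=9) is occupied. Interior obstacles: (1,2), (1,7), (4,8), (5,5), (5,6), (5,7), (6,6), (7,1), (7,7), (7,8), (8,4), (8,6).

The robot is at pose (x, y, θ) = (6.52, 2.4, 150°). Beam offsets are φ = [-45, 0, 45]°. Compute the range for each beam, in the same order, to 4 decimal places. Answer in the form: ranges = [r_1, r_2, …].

beam 1: φ=-45°, α=105°
  dir = (cos 105°, sin 105°) = (-0.2588, 0.9659); from cell (6,2)
  next x-line at t=2.0091, next y-line at t=0.6212; Δt_x=3.8637, Δt_y=1.0353
    y: enter (6,3) at t=0.6212
    y: enter (6,4) at t=1.6564
    x: enter (5,4) at t=2.0091
    y: enter (5,5) at t=2.6917 ← occupied
  → r_1 = 2.6917
beam 2: φ=0°, α=150°
  dir = (cos 150°, sin 150°) = (-0.8660, 0.5000); from cell (6,2)
  next x-line at t=0.6004, next y-line at t=1.2000; Δt_x=1.1547, Δt_y=2.0000
    x: enter (5,2) at t=0.6004
    y: enter (5,3) at t=1.2000
    x: enter (4,3) at t=1.7551
    x: enter (3,3) at t=2.9098
    y: enter (3,4) at t=3.2000
    x: enter (2,4) at t=4.0645
    y: enter (2,5) at t=5.2000
    x: enter (1,5) at t=5.2192
    x: enter (0,5) at t=6.3739 ← occupied
  → r_2 = 6.3739
beam 3: φ=45°, α=195°
  dir = (cos 195°, sin 195°) = (-0.9659, -0.2588); from cell (6,2)
  next x-line at t=0.5383, next y-line at t=1.5455; Δt_x=1.0353, Δt_y=3.8637
    x: enter (5,2) at t=0.5383
    y: enter (5,1) at t=1.5455
    x: enter (4,1) at t=1.5736
    x: enter (3,1) at t=2.6089
    x: enter (2,1) at t=3.6442
    x: enter (1,1) at t=4.6794
    y: enter (1,0) at t=5.4092 ← occupied
  → r_3 = 5.4092

ranges = [2.6917, 6.3739, 5.4092]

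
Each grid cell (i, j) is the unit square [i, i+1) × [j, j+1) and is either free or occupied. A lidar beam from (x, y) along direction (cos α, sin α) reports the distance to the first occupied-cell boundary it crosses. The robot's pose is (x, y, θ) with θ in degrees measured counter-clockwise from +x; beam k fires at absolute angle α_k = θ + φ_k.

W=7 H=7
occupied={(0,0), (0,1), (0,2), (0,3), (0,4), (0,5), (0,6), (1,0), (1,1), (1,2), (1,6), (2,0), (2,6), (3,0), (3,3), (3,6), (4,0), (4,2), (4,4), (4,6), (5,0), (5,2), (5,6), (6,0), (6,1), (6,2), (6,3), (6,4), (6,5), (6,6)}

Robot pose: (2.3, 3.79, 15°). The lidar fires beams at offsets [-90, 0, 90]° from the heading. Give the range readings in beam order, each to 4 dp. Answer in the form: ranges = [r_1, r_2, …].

beam 1: φ=-90°, α=285°
  cosα=0.2588 sinα=-0.9659 | (2,3) | tMaxX 2.7046 tMaxY 0.8179 | tΔX 3.8637 tΔY 1.0353
    t=0.8179 [y] (2,2)
    t=1.8531 [y] (2,1)
    t=2.7046 [x] (3,1)
    t=2.8884 [y] (3,0) — stop
  → r_1 = 2.8884
beam 2: φ=0°, α=15°
  cosα=0.9659 sinα=0.2588 | (2,3) | tMaxX 0.7247 tMaxY 0.8114 | tΔX 1.0353 tΔY 3.8637
    t=0.7247 [x] (3,3) — stop
  → r_2 = 0.7247
beam 3: φ=90°, α=105°
  cosα=-0.2588 sinα=0.9659 | (2,3) | tMaxX 1.1591 tMaxY 0.2174 | tΔX 3.8637 tΔY 1.0353
    t=0.2174 [y] (2,4)
    t=1.1591 [x] (1,4)
    t=1.2527 [y] (1,5)
    t=2.2880 [y] (1,6) — stop
  → r_3 = 2.2880

ranges = [2.8884, 0.7247, 2.2880]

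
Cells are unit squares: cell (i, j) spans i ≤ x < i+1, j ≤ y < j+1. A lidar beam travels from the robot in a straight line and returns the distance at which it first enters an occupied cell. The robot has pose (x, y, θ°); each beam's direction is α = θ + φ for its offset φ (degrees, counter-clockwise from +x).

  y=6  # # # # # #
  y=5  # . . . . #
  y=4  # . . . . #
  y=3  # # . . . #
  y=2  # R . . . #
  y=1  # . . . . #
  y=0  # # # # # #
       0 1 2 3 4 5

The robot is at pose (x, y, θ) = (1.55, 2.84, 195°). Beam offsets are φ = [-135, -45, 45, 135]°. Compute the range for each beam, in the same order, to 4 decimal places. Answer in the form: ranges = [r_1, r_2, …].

beam 1: φ=-135°, α=60°
  cosα=0.5000 sinα=0.8660 | (1,2) | tMaxX 0.9000 tMaxY 0.1848 | tΔX 2.0000 tΔY 1.1547
    t=0.1848 [y] (1,3) — stop
  → r_1 = 0.1848
beam 2: φ=-45°, α=150°
  cosα=-0.8660 sinα=0.5000 | (1,2) | tMaxX 0.6351 tMaxY 0.3200 | tΔX 1.1547 tΔY 2.0000
    t=0.3200 [y] (1,3) — stop
  → r_2 = 0.3200
beam 3: φ=45°, α=240°
  cosα=-0.5000 sinα=-0.8660 | (1,2) | tMaxX 1.1000 tMaxY 0.9699 | tΔX 2.0000 tΔY 1.1547
    t=0.9699 [y] (1,1)
    t=1.1000 [x] (0,1) — stop
  → r_3 = 1.1000
beam 4: φ=135°, α=330°
  cosα=0.8660 sinα=-0.5000 | (1,2) | tMaxX 0.5196 tMaxY 1.6800 | tΔX 1.1547 tΔY 2.0000
    t=0.5196 [x] (2,2)
    t=1.6743 [x] (3,2)
    t=1.6800 [y] (3,1)
    t=2.8290 [x] (4,1)
    t=3.6800 [y] (4,0) — stop
  → r_4 = 3.6800

ranges = [0.1848, 0.3200, 1.1000, 3.6800]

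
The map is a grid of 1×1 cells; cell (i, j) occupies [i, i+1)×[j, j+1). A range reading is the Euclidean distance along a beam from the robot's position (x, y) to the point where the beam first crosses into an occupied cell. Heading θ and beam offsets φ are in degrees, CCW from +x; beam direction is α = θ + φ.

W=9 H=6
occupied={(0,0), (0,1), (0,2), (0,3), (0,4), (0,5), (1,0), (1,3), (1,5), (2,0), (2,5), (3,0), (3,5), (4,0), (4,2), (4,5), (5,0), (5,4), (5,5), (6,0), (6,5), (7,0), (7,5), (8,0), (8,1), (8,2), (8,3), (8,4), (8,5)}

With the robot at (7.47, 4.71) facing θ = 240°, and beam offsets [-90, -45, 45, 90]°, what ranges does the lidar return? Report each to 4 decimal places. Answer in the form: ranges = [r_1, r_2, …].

ranges = [0.5800, 1.5219, 2.0478, 0.6120]

beam 1: φ=-90°, α=150°
  direction (-0.8660, 0.5000); cell (7,4); t to first gridline: x 0.5427, y 0.5800 (then +1.1547 / +2.0000)
    (6,4) via x @ 0.5427
    (6,5) via y @ 0.5800  # hit
  → r_1 = 0.5800
beam 2: φ=-45°, α=195°
  direction (-0.9659, -0.2588); cell (7,4); t to first gridline: x 0.4866, y 2.7432 (then +1.0353 / +3.8637)
    (6,4) via x @ 0.4866
    (5,4) via x @ 1.5219  # hit
  → r_2 = 1.5219
beam 3: φ=45°, α=285°
  direction (0.2588, -0.9659); cell (7,4); t to first gridline: x 2.0478, y 0.7350 (then +3.8637 / +1.0353)
    (7,3) via y @ 0.7350
    (7,2) via y @ 1.7703
    (8,2) via x @ 2.0478  # hit
  → r_3 = 2.0478
beam 4: φ=90°, α=330°
  direction (0.8660, -0.5000); cell (7,4); t to first gridline: x 0.6120, y 1.4200 (then +1.1547 / +2.0000)
    (8,4) via x @ 0.6120  # hit
  → r_4 = 0.6120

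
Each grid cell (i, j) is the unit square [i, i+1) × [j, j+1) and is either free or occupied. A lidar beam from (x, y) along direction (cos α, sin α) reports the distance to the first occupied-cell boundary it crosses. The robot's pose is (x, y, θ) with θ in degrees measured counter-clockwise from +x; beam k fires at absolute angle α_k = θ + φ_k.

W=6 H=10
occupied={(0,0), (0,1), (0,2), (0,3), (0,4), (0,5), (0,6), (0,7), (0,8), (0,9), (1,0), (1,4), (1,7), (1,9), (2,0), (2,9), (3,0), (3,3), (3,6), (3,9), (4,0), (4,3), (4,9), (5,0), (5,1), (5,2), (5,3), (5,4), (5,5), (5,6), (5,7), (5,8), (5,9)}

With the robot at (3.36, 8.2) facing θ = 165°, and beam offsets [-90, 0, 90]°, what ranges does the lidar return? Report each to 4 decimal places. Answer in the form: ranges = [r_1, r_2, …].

beam 1: φ=-90°, α=75°
  cosα=0.2588 sinα=0.9659 | (3,8) | tMaxX 2.4728 tMaxY 0.8282 | tΔX 3.8637 tΔY 1.0353
    t=0.8282 [y] (3,9) — stop
  → r_1 = 0.8282
beam 2: φ=0°, α=165°
  cosα=-0.9659 sinα=0.2588 | (3,8) | tMaxX 0.3727 tMaxY 3.0910 | tΔX 1.0353 tΔY 3.8637
    t=0.3727 [x] (2,8)
    t=1.4080 [x] (1,8)
    t=2.4433 [x] (0,8) — stop
  → r_2 = 2.4433
beam 3: φ=90°, α=255°
  cosα=-0.2588 sinα=-0.9659 | (3,8) | tMaxX 1.3909 tMaxY 0.2071 | tΔX 3.8637 tΔY 1.0353
    t=0.2071 [y] (3,7)
    t=1.2423 [y] (3,6) — stop
  → r_3 = 1.2423

ranges = [0.8282, 2.4433, 1.2423]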